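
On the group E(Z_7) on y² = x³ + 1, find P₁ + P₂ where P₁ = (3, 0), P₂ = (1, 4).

(3, 0) + (1, 4). λ = (4 - 0)/(1 - 3) ≡ 4/5 mod 7. 5⁻¹ ≡ 3 (mod 7), so λ ≡ 5.
  x = λ² - 3 - 1 = 25 - 4 ≡ 0; y = λ·(3 - 0) - 0 ≡ 1. → (0, 1)

(0, 1)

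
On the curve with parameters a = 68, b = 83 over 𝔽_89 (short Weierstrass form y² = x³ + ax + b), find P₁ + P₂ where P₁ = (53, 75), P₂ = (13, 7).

(25, 26)

(53, 75) + (13, 7). λ = (7 - 75)/(13 - 53) ≡ 21/49 mod 89. 49⁻¹ ≡ 20 (mod 89), so λ ≡ 64.
  x = λ² - 53 - 13 = 4096 - 66 ≡ 25; y = λ·(53 - 25) - 75 ≡ 26. → (25, 26)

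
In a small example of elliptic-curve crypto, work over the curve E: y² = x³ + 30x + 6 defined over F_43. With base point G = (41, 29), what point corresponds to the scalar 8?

Repeated addition: build up to 8G.
2G: tangent at (41, 29): λ = (3·41² + 30)/(2·29) ≡ 42/15. 15⁻¹ ≡ 23 (mod 43), so λ ≡ 42·23 ≡ 20.
  x = λ² - 41 - 41 = 400 - 82 ≡ 17; y = λ·(41 - 17) - 29 ≡ 21. → (17, 21)
3G: (17, 21) + (41, 29). λ = (29 - 21)/(41 - 17) ≡ 8/24 mod 43. 24⁻¹ ≡ 9 (mod 43), so λ ≡ 29.
  x = λ² - 17 - 41 = 841 - 58 ≡ 9; y = λ·(17 - 9) - 21 ≡ 39. → (9, 39)
4G: (9, 39) + (41, 29). λ = (29 - 39)/(41 - 9) ≡ 33/32 mod 43. 32⁻¹ ≡ 39 (mod 43) since 32·39 = 1248 ≡ 1, so λ ≡ 40.
  x = λ² - 9 - 41 = 1600 - 50 ≡ 2; y = λ·(9 - 2) - 39 ≡ 26. → (2, 26)
5G: (2, 26) + (41, 29). λ = (29 - 26)/(41 - 2) ≡ 3/39 mod 43. 39⁻¹ ≡ 32 (mod 43), so λ ≡ 10.
  x = λ² - 2 - 41 = 100 - 43 ≡ 14; y = λ·(2 - 14) - 26 ≡ 26. → (14, 26)
6G: (14, 26) + (41, 29). λ = (29 - 26)/(41 - 14) ≡ 3/27 mod 43. 27⁻¹ ≡ 8 (mod 43) since 27·8 = 216 ≡ 1, so λ ≡ 24.
  x = λ² - 14 - 41 = 576 - 55 ≡ 5; y = λ·(14 - 5) - 26 ≡ 18. → (5, 18)
7G: (5, 18) + (41, 29). λ = (29 - 18)/(41 - 5) ≡ 11/36 mod 43. 36⁻¹ ≡ 6 (mod 43) since 36·6 = 216 ≡ 1, so λ ≡ 23.
  x = λ² - 5 - 41 = 529 - 46 ≡ 10; y = λ·(5 - 10) - 18 ≡ 39. → (10, 39)
8G: (10, 39) + (41, 29). λ = (29 - 39)/(41 - 10) ≡ 33/31 mod 43. 31⁻¹ ≡ 25 (mod 43), so λ ≡ 8.
  x = λ² - 10 - 41 = 64 - 51 ≡ 13; y = λ·(10 - 13) - 39 ≡ 23. → (13, 23)

(13, 23)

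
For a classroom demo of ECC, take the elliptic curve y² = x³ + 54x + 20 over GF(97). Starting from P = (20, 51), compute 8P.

Double-and-add on 8 = (1000)₂. Start with P = (20, 51) for the leading 1-bit.
double: tangent at (20, 51): λ = (3·20² + 54)/(2·51) ≡ 90/5. 5⁻¹ ≡ 39 (mod 97), so λ ≡ 90·39 ≡ 18.
  x = λ² - 20 - 20 = 324 - 40 ≡ 90; y = λ·(20 - 90) - 51 ≡ 47. → (90, 47)
double: tangent at (90, 47): λ = (3·90² + 54)/(2·47) ≡ 7/94. 94⁻¹ ≡ 32 (mod 97), so λ ≡ 7·32 ≡ 30.
  x = λ² - 90 - 90 = 900 - 180 ≡ 41; y = λ·(90 - 41) - 47 ≡ 65. → (41, 65)
double: tangent at (41, 65): λ = (3·41² + 54)/(2·65) ≡ 53/33. 33⁻¹ ≡ 50 (mod 97) since 33·50 = 1650 ≡ 1, so λ ≡ 53·50 ≡ 31.
  x = λ² - 41 - 41 = 961 - 82 ≡ 6; y = λ·(41 - 6) - 65 ≡ 50. → (6, 50)

(6, 50)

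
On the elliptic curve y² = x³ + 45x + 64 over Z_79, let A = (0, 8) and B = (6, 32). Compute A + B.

(0, 8) + (6, 32). λ = (32 - 8)/(6 - 0) ≡ 24/6 mod 79. 6⁻¹ ≡ 66 (mod 79) since 6·66 = 396 ≡ 1, so λ ≡ 4.
  x = λ² - 0 - 6 = 16 - 6 ≡ 10; y = λ·(0 - 10) - 8 ≡ 31. → (10, 31)

(10, 31)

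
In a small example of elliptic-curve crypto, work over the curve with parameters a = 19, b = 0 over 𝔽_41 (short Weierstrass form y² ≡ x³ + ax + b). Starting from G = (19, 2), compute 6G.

(1, 15)

Double-and-add on 6 = (110)₂. Start with G = (19, 2) for the leading 1-bit.
double: tangent at (19, 2): λ = (3·19² + 19)/(2·2) ≡ 36/4. 4⁻¹ ≡ 31 (mod 41) since 4·31 = 124 ≡ 1, so λ ≡ 36·31 ≡ 9.
  x = λ² - 19 - 19 = 81 - 38 ≡ 2; y = λ·(19 - 2) - 2 ≡ 28. → (2, 28)
add G: (2, 28) + (19, 2). λ = (2 - 28)/(19 - 2) ≡ 15/17 mod 41. 17⁻¹ ≡ 29 (mod 41), so λ ≡ 25.
  x = λ² - 2 - 19 = 625 - 21 ≡ 30; y = λ·(2 - 30) - 28 ≡ 10. → (30, 10)
double: tangent at (30, 10): λ = (3·30² + 19)/(2·10) ≡ 13/20. 20⁻¹ ≡ 39 (mod 41) since 20·39 = 780 ≡ 1, so λ ≡ 13·39 ≡ 15.
  x = λ² - 30 - 30 = 225 - 60 ≡ 1; y = λ·(30 - 1) - 10 ≡ 15. → (1, 15)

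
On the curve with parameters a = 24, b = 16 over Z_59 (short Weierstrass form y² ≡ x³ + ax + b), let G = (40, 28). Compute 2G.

tangent at (40, 28): λ = (3·40² + 24)/(2·28) ≡ 45/56. 56⁻¹ ≡ 39 (mod 59) since 56·39 = 2184 ≡ 1, so λ ≡ 45·39 ≡ 44.
  x = λ² - 40 - 40 = 1936 - 80 ≡ 27; y = λ·(40 - 27) - 28 ≡ 13. → (27, 13)

(27, 13)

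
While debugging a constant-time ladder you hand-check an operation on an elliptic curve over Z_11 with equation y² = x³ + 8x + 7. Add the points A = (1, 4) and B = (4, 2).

(4, 9)

(1, 4) + (4, 2). λ = (2 - 4)/(4 - 1) ≡ 9/3 mod 11. 3⁻¹ ≡ 4 (mod 11), so λ ≡ 3.
  x = λ² - 1 - 4 = 9 - 5 ≡ 4; y = λ·(1 - 4) - 4 ≡ 9. → (4, 9)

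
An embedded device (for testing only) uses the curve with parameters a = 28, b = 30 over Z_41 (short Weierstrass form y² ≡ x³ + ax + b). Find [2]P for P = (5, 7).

(23, 7)

tangent at (5, 7): λ = (3·5² + 28)/(2·7) ≡ 21/14. 14⁻¹ ≡ 3 (mod 41), so λ ≡ 21·3 ≡ 22.
  x = λ² - 5 - 5 = 484 - 10 ≡ 23; y = λ·(5 - 23) - 7 ≡ 7. → (23, 7)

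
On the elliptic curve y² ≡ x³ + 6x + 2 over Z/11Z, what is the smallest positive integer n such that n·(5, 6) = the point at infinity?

7

2P: tangent at (5, 6): λ = (3·5² + 6)/(2·6) ≡ 4/1. 1⁻¹ ≡ 1 (mod 11) since 1·1 = 1 ≡ 1, so λ ≡ 4·1 ≡ 4.
  x = λ² - 5 - 5 = 16 - 10 ≡ 6; y = λ·(5 - 6) - 6 ≡ 1. → (6, 1)
3P: (6, 1) + (5, 6). λ = (6 - 1)/(5 - 6) ≡ 5/10 mod 11. 10⁻¹ ≡ 10 (mod 11), so λ ≡ 6.
  x = λ² - 6 - 5 = 36 - 11 ≡ 3; y = λ·(6 - 3) - 1 ≡ 6. → (3, 6)
4P: (3, 6) + (5, 6). λ = (6 - 6)/(5 - 3) ≡ 0/2 mod 11. 2⁻¹ ≡ 6 (mod 11), so λ ≡ 0.
  x = λ² - 3 - 5 = 0 - 8 ≡ 3; y = λ·(3 - 3) - 6 ≡ 5. → (3, 5)
5P: (3, 5) + (5, 6). λ = (6 - 5)/(5 - 3) ≡ 1/2 mod 11. 2⁻¹ ≡ 6 (mod 11), so λ ≡ 6.
  x = λ² - 3 - 5 = 36 - 8 ≡ 6; y = λ·(3 - 6) - 5 ≡ 10. → (6, 10)
6P: (6, 10) + (5, 6). λ = (6 - 10)/(5 - 6) ≡ 7/10 mod 11. 10⁻¹ ≡ 10 (mod 11), so λ ≡ 4.
  x = λ² - 6 - 5 = 16 - 11 ≡ 5; y = λ·(6 - 5) - 10 ≡ 5. → (5, 5)
7P: (5, 5) + (5, 6): same x and y₁ ≡ -y₂, so the sum is the point at infinity.
7P = the point at infinity, so the order is 7.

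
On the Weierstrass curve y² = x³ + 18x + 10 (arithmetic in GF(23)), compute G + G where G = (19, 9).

tangent at (19, 9): λ = (3·19² + 18)/(2·9) ≡ 20/18. 18⁻¹ ≡ 9 (mod 23) since 18·9 = 162 ≡ 1, so λ ≡ 20·9 ≡ 19.
  x = λ² - 19 - 19 = 361 - 38 ≡ 1; y = λ·(19 - 1) - 9 ≡ 11. → (1, 11)

(1, 11)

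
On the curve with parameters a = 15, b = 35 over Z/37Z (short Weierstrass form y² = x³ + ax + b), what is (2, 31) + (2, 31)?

(8, 1)

tangent at (2, 31): λ = (3·2² + 15)/(2·31) ≡ 27/25. 25⁻¹ ≡ 3 (mod 37), so λ ≡ 27·3 ≡ 7.
  x = λ² - 2 - 2 = 49 - 4 ≡ 8; y = λ·(2 - 8) - 31 ≡ 1. → (8, 1)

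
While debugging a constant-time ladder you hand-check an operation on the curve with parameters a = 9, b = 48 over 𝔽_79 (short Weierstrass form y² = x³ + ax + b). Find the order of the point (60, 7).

9

2P: tangent at (60, 7): λ = (3·60² + 9)/(2·7) ≡ 65/14. 14⁻¹ ≡ 17 (mod 79), so λ ≡ 65·17 ≡ 78.
  x = λ² - 60 - 60 = 6084 - 120 ≡ 39; y = λ·(60 - 39) - 7 ≡ 51. → (39, 51)
3P: (39, 51) + (60, 7). λ = (7 - 51)/(60 - 39) ≡ 35/21 mod 79. 21⁻¹ ≡ 64 (mod 79), so λ ≡ 28.
  x = λ² - 39 - 60 = 784 - 99 ≡ 53; y = λ·(39 - 53) - 51 ≡ 31. → (53, 31)
4P: (53, 31) + (60, 7). λ = (7 - 31)/(60 - 53) ≡ 55/7 mod 79. 7⁻¹ ≡ 34 (mod 79), so λ ≡ 53.
  x = λ² - 53 - 60 = 2809 - 113 ≡ 10; y = λ·(53 - 10) - 31 ≡ 36. → (10, 36)
5P: (10, 36) + (60, 7). λ = (7 - 36)/(60 - 10) ≡ 50/50 mod 79. 50⁻¹ ≡ 49 (mod 79), so λ ≡ 1.
  x = λ² - 10 - 60 = 1 - 70 ≡ 10; y = λ·(10 - 10) - 36 ≡ 43. → (10, 43)
6P: (10, 43) + (60, 7). λ = (7 - 43)/(60 - 10) ≡ 43/50 mod 79. 50⁻¹ ≡ 49 (mod 79) since 50·49 = 2450 ≡ 1, so λ ≡ 53.
  x = λ² - 10 - 60 = 2809 - 70 ≡ 53; y = λ·(10 - 53) - 43 ≡ 48. → (53, 48)
7P: (53, 48) + (60, 7). λ = (7 - 48)/(60 - 53) ≡ 38/7 mod 79. 7⁻¹ ≡ 34 (mod 79) since 7·34 = 238 ≡ 1, so λ ≡ 28.
  x = λ² - 53 - 60 = 784 - 113 ≡ 39; y = λ·(53 - 39) - 48 ≡ 28. → (39, 28)
8P: (39, 28) + (60, 7). λ = (7 - 28)/(60 - 39) ≡ 58/21 mod 79. 21⁻¹ ≡ 64 (mod 79), so λ ≡ 78.
  x = λ² - 39 - 60 = 6084 - 99 ≡ 60; y = λ·(39 - 60) - 28 ≡ 72. → (60, 72)
9P: (60, 72) + (60, 7): same x and y₁ ≡ -y₂, so the sum is O.
9P = O, so the order is 9.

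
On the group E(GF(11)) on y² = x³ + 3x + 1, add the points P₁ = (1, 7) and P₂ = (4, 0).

(9, 8)

(1, 7) + (4, 0). λ = (0 - 7)/(4 - 1) ≡ 4/3 mod 11. 3⁻¹ ≡ 4 (mod 11), so λ ≡ 5.
  x = λ² - 1 - 4 = 25 - 5 ≡ 9; y = λ·(1 - 9) - 7 ≡ 8. → (9, 8)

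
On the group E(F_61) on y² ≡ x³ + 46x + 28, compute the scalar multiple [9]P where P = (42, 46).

(47, 19)

Repeated addition: build up to 9P.
2P: tangent at (42, 46): λ = (3·42² + 46)/(2·46) ≡ 31/31. 31⁻¹ ≡ 2 (mod 61), so λ ≡ 31·2 ≡ 1.
  x = λ² - 42 - 42 = 1 - 84 ≡ 39; y = λ·(42 - 39) - 46 ≡ 18. → (39, 18)
3P: (39, 18) + (42, 46). λ = (46 - 18)/(42 - 39) ≡ 28/3 mod 61. 3⁻¹ ≡ 41 (mod 61), so λ ≡ 50.
  x = λ² - 39 - 42 = 2500 - 81 ≡ 40; y = λ·(39 - 40) - 18 ≡ 54. → (40, 54)
4P: (40, 54) + (42, 46). λ = (46 - 54)/(42 - 40) ≡ 53/2 mod 61. 2⁻¹ ≡ 31 (mod 61), so λ ≡ 57.
  x = λ² - 40 - 42 = 3249 - 82 ≡ 56; y = λ·(40 - 56) - 54 ≡ 10. → (56, 10)
5P: (56, 10) + (42, 46). λ = (46 - 10)/(42 - 56) ≡ 36/47 mod 61. 47⁻¹ ≡ 13 (mod 61) since 47·13 = 611 ≡ 1, so λ ≡ 41.
  x = λ² - 56 - 42 = 1681 - 98 ≡ 58; y = λ·(56 - 58) - 10 ≡ 30. → (58, 30)
6P: (58, 30) + (42, 46). λ = (46 - 30)/(42 - 58) ≡ 16/45 mod 61. 45⁻¹ ≡ 19 (mod 61), so λ ≡ 60.
  x = λ² - 58 - 42 = 3600 - 100 ≡ 23; y = λ·(58 - 23) - 30 ≡ 57. → (23, 57)
7P: (23, 57) + (42, 46). λ = (46 - 57)/(42 - 23) ≡ 50/19 mod 61. 19⁻¹ ≡ 45 (mod 61), so λ ≡ 54.
  x = λ² - 23 - 42 = 2916 - 65 ≡ 45; y = λ·(23 - 45) - 57 ≡ 36. → (45, 36)
8P: (45, 36) + (42, 46). λ = (46 - 36)/(42 - 45) ≡ 10/58 mod 61. 58⁻¹ ≡ 20 (mod 61), so λ ≡ 17.
  x = λ² - 45 - 42 = 289 - 87 ≡ 19; y = λ·(45 - 19) - 36 ≡ 40. → (19, 40)
9P: (19, 40) + (42, 46). λ = (46 - 40)/(42 - 19) ≡ 6/23 mod 61. 23⁻¹ ≡ 8 (mod 61) since 23·8 = 184 ≡ 1, so λ ≡ 48.
  x = λ² - 19 - 42 = 2304 - 61 ≡ 47; y = λ·(19 - 47) - 40 ≡ 19. → (47, 19)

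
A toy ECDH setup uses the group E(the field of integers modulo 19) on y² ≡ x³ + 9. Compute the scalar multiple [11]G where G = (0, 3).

Double-and-add on 11 = (1011)₂. Start with G = (0, 3) for the leading 1-bit.
double: tangent at (0, 3): λ = (3·0² + 0)/(2·3) ≡ 0/6. 6⁻¹ ≡ 16 (mod 19), so λ ≡ 0·16 ≡ 0.
  x = λ² - 0 - 0 = 0 - 0 ≡ 0; y = λ·(0 - 0) - 3 ≡ 16. → (0, 16)
double: tangent at (0, 16): λ = (3·0² + 0)/(2·16) ≡ 0/13. 13⁻¹ ≡ 3 (mod 19) since 13·3 = 39 ≡ 1, so λ ≡ 0·3 ≡ 0.
  x = λ² - 0 - 0 = 0 - 0 ≡ 0; y = λ·(0 - 0) - 16 ≡ 3. → (0, 3)
add G: tangent at (0, 3): λ = (3·0² + 0)/(2·3) ≡ 0/6. 6⁻¹ ≡ 16 (mod 19), so λ ≡ 0·16 ≡ 0.
  x = λ² - 0 - 0 = 0 - 0 ≡ 0; y = λ·(0 - 0) - 3 ≡ 16. → (0, 16)
double: tangent at (0, 16): λ = (3·0² + 0)/(2·16) ≡ 0/13. 13⁻¹ ≡ 3 (mod 19) since 13·3 = 39 ≡ 1, so λ ≡ 0·3 ≡ 0.
  x = λ² - 0 - 0 = 0 - 0 ≡ 0; y = λ·(0 - 0) - 16 ≡ 3. → (0, 3)
add G: tangent at (0, 3): λ = (3·0² + 0)/(2·3) ≡ 0/6. 6⁻¹ ≡ 16 (mod 19), so λ ≡ 0·16 ≡ 0.
  x = λ² - 0 - 0 = 0 - 0 ≡ 0; y = λ·(0 - 0) - 3 ≡ 16. → (0, 16)

(0, 16)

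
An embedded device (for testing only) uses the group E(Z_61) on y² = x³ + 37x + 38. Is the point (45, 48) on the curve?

y² = 48² ≡ 47; x³ + 37x + 38 = 92828 ≡ 47 (mod 61). 47 = 47.

yes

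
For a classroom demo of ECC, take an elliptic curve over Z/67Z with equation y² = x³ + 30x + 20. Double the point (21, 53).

tangent at (21, 53): λ = (3·21² + 30)/(2·53) ≡ 13/39. 39⁻¹ ≡ 55 (mod 67) since 39·55 = 2145 ≡ 1, so λ ≡ 13·55 ≡ 45.
  x = λ² - 21 - 21 = 2025 - 42 ≡ 40; y = λ·(21 - 40) - 53 ≡ 30. → (40, 30)

(40, 30)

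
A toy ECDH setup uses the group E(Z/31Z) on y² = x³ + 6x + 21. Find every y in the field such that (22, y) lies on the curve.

none

x³ + 6x + 21 = 10801 ≡ 13 (mod 31).
13 is a non-residue mod 31; no y exists.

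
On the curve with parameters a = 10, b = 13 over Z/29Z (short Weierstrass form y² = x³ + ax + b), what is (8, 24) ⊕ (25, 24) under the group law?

(8, 24) + (25, 24). λ = (24 - 24)/(25 - 8) ≡ 0/17 mod 29. 17⁻¹ ≡ 12 (mod 29) since 17·12 = 204 ≡ 1, so λ ≡ 0.
  x = λ² - 8 - 25 = 0 - 33 ≡ 25; y = λ·(8 - 25) - 24 ≡ 5. → (25, 5)

(25, 5)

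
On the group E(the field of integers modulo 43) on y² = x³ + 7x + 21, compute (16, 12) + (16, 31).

The two points share x = 16 and their y-coordinates satisfy 12 + 31 ≡ 0 (mod 43), so they are inverses. Their sum is the point at infinity.

O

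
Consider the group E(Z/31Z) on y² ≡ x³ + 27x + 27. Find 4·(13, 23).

(5, 15)

Write P = (13, 23).
Double-and-add on 4 = (100)₂. Start with P = (13, 23) for the leading 1-bit.
double: tangent at (13, 23): λ = (3·13² + 27)/(2·23) ≡ 7/15. 15⁻¹ ≡ 29 (mod 31) since 15·29 = 435 ≡ 1, so λ ≡ 7·29 ≡ 17.
  x = λ² - 13 - 13 = 289 - 26 ≡ 15; y = λ·(13 - 15) - 23 ≡ 5. → (15, 5)
double: tangent at (15, 5): λ = (3·15² + 27)/(2·5) ≡ 20/10. 10⁻¹ ≡ 28 (mod 31) since 10·28 = 280 ≡ 1, so λ ≡ 20·28 ≡ 2.
  x = λ² - 15 - 15 = 4 - 30 ≡ 5; y = λ·(15 - 5) - 5 ≡ 15. → (5, 15)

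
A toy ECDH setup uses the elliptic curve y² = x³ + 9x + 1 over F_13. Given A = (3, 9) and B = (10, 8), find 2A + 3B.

First 2A:
Repeated addition: build up to 2A.
2A: tangent at (3, 9): λ = (3·3² + 9)/(2·9) ≡ 10/5. 5⁻¹ ≡ 8 (mod 13) since 5·8 = 40 ≡ 1, so λ ≡ 10·8 ≡ 2.
  x = λ² - 3 - 3 = 4 - 6 ≡ 11; y = λ·(3 - 11) - 9 ≡ 1. → (11, 1)
2A = (11, 1).
Next 3B:
Repeated addition: build up to 3B.
2B: tangent at (10, 8): λ = (3·10² + 9)/(2·8) ≡ 10/3. 3⁻¹ ≡ 9 (mod 13), so λ ≡ 10·9 ≡ 12.
  x = λ² - 10 - 10 = 144 - 20 ≡ 7; y = λ·(10 - 7) - 8 ≡ 2. → (7, 2)
3B: (7, 2) + (10, 8). λ = (8 - 2)/(10 - 7) ≡ 6/3 mod 13. 3⁻¹ ≡ 9 (mod 13), so λ ≡ 2.
  x = λ² - 7 - 10 = 4 - 17 ≡ 0; y = λ·(7 - 0) - 2 ≡ 12. → (0, 12)
3B = (0, 12).
Finally 2A + 3B:
(11, 1) + (0, 12). λ = (12 - 1)/(0 - 11) ≡ 11/2 mod 13. 2⁻¹ ≡ 7 (mod 13) since 2·7 = 14 ≡ 1, so λ ≡ 12.
  x = λ² - 11 - 0 = 144 - 11 ≡ 3; y = λ·(11 - 3) - 1 ≡ 4. → (3, 4)

(3, 4)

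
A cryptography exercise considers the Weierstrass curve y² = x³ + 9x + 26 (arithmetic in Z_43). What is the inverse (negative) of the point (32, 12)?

-(32, 12) = (32, -12 mod 43) = (32, 31).

(32, 31)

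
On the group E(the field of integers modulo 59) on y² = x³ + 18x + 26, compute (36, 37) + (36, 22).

The two points share x = 36 and their y-coordinates satisfy 37 + 22 ≡ 0 (mod 59), so they are inverses. Their sum is O.

O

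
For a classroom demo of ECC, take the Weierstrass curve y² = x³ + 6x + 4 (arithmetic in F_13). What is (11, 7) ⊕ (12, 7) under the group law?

(3, 6)

(11, 7) + (12, 7). λ = (7 - 7)/(12 - 11) ≡ 0/1 mod 13. 1⁻¹ ≡ 1 (mod 13), so λ ≡ 0.
  x = λ² - 11 - 12 = 0 - 23 ≡ 3; y = λ·(11 - 3) - 7 ≡ 6. → (3, 6)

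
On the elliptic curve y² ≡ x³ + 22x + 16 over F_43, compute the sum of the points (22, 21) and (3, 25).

(24, 36)

(22, 21) + (3, 25). λ = (25 - 21)/(3 - 22) ≡ 4/24 mod 43. 24⁻¹ ≡ 9 (mod 43), so λ ≡ 36.
  x = λ² - 22 - 3 = 1296 - 25 ≡ 24; y = λ·(22 - 24) - 21 ≡ 36. → (24, 36)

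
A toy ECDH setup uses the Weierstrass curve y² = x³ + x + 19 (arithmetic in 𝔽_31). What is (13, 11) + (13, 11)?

(24, 14)

tangent at (13, 11): λ = (3·13² + 1)/(2·11) ≡ 12/22. 22⁻¹ ≡ 24 (mod 31), so λ ≡ 12·24 ≡ 9.
  x = λ² - 13 - 13 = 81 - 26 ≡ 24; y = λ·(13 - 24) - 11 ≡ 14. → (24, 14)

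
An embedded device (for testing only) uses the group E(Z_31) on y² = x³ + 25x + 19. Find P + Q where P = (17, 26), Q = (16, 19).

(17, 26) + (16, 19). λ = (19 - 26)/(16 - 17) ≡ 24/30 mod 31. 30⁻¹ ≡ 30 (mod 31), so λ ≡ 7.
  x = λ² - 17 - 16 = 49 - 33 ≡ 16; y = λ·(17 - 16) - 26 ≡ 12. → (16, 12)

(16, 12)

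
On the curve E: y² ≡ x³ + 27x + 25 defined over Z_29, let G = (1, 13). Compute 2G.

(11, 0)

tangent at (1, 13): λ = (3·1² + 27)/(2·13) ≡ 1/26. 26⁻¹ ≡ 19 (mod 29), so λ ≡ 1·19 ≡ 19.
  x = λ² - 1 - 1 = 361 - 2 ≡ 11; y = λ·(1 - 11) - 13 ≡ 0. → (11, 0)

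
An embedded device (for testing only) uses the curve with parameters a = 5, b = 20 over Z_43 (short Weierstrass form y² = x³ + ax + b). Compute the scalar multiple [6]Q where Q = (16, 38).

(40, 8)

Double-and-add on 6 = (110)₂. Start with Q = (16, 38) for the leading 1-bit.
double: tangent at (16, 38): λ = (3·16² + 5)/(2·38) ≡ 42/33. 33⁻¹ ≡ 30 (mod 43), so λ ≡ 42·30 ≡ 13.
  x = λ² - 16 - 16 = 169 - 32 ≡ 8; y = λ·(16 - 8) - 38 ≡ 23. → (8, 23)
add Q: (8, 23) + (16, 38). λ = (38 - 23)/(16 - 8) ≡ 15/8 mod 43. 8⁻¹ ≡ 27 (mod 43), so λ ≡ 18.
  x = λ² - 8 - 16 = 324 - 24 ≡ 42; y = λ·(8 - 42) - 23 ≡ 10. → (42, 10)
double: tangent at (42, 10): λ = (3·42² + 5)/(2·10) ≡ 8/20. 20⁻¹ ≡ 28 (mod 43) since 20·28 = 560 ≡ 1, so λ ≡ 8·28 ≡ 9.
  x = λ² - 42 - 42 = 81 - 84 ≡ 40; y = λ·(42 - 40) - 10 ≡ 8. → (40, 8)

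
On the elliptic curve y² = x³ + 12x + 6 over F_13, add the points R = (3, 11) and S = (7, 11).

(3, 2)

(3, 11) + (7, 11). λ = (11 - 11)/(7 - 3) ≡ 0/4 mod 13. 4⁻¹ ≡ 10 (mod 13) since 4·10 = 40 ≡ 1, so λ ≡ 0.
  x = λ² - 3 - 7 = 0 - 10 ≡ 3; y = λ·(3 - 3) - 11 ≡ 2. → (3, 2)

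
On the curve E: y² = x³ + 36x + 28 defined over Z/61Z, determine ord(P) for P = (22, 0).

2P: (22, 0) + (22, 0): same x and y₁ ≡ -y₂, so the sum is the point at infinity.
2P = the point at infinity, so the order is 2.

2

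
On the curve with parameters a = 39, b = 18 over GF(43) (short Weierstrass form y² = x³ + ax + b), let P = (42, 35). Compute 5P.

(21, 37)

Double-and-add on 5 = (101)₂. Start with P = (42, 35) for the leading 1-bit.
double: tangent at (42, 35): λ = (3·42² + 39)/(2·35) ≡ 42/27. 27⁻¹ ≡ 8 (mod 43) since 27·8 = 216 ≡ 1, so λ ≡ 42·8 ≡ 35.
  x = λ² - 42 - 42 = 1225 - 84 ≡ 23; y = λ·(42 - 23) - 35 ≡ 28. → (23, 28)
double: tangent at (23, 28): λ = (3·23² + 39)/(2·28) ≡ 35/13. 13⁻¹ ≡ 10 (mod 43) since 13·10 = 130 ≡ 1, so λ ≡ 35·10 ≡ 6.
  x = λ² - 23 - 23 = 36 - 46 ≡ 33; y = λ·(23 - 33) - 28 ≡ 41. → (33, 41)
add P: (33, 41) + (42, 35). λ = (35 - 41)/(42 - 33) ≡ 37/9 mod 43. 9⁻¹ ≡ 24 (mod 43), so λ ≡ 28.
  x = λ² - 33 - 42 = 784 - 75 ≡ 21; y = λ·(33 - 21) - 41 ≡ 37. → (21, 37)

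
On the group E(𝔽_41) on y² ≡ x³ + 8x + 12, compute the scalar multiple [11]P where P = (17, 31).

Repeated addition: build up to 11P.
2P: tangent at (17, 31): λ = (3·17² + 8)/(2·31) ≡ 14/21. 21⁻¹ ≡ 2 (mod 41), so λ ≡ 14·2 ≡ 28.
  x = λ² - 17 - 17 = 784 - 34 ≡ 12; y = λ·(17 - 12) - 31 ≡ 27. → (12, 27)
3P: (12, 27) + (17, 31). λ = (31 - 27)/(17 - 12) ≡ 4/5 mod 41. 5⁻¹ ≡ 33 (mod 41), so λ ≡ 9.
  x = λ² - 12 - 17 = 81 - 29 ≡ 11; y = λ·(12 - 11) - 27 ≡ 23. → (11, 23)
4P: (11, 23) + (17, 31). λ = (31 - 23)/(17 - 11) ≡ 8/6 mod 41. 6⁻¹ ≡ 7 (mod 41), so λ ≡ 15.
  x = λ² - 11 - 17 = 225 - 28 ≡ 33; y = λ·(11 - 33) - 23 ≡ 16. → (33, 16)
5P: (33, 16) + (17, 31). λ = (31 - 16)/(17 - 33) ≡ 15/25 mod 41. 25⁻¹ ≡ 23 (mod 41), so λ ≡ 17.
  x = λ² - 33 - 17 = 289 - 50 ≡ 34; y = λ·(33 - 34) - 16 ≡ 8. → (34, 8)
6P: (34, 8) + (17, 31). λ = (31 - 8)/(17 - 34) ≡ 23/24 mod 41. 24⁻¹ ≡ 12 (mod 41), so λ ≡ 30.
  x = λ² - 34 - 17 = 900 - 51 ≡ 29; y = λ·(34 - 29) - 8 ≡ 19. → (29, 19)
7P: (29, 19) + (17, 31). λ = (31 - 19)/(17 - 29) ≡ 12/29 mod 41. 29⁻¹ ≡ 17 (mod 41), so λ ≡ 40.
  x = λ² - 29 - 17 = 1600 - 46 ≡ 37; y = λ·(29 - 37) - 19 ≡ 30. → (37, 30)
8P: (37, 30) + (17, 31). λ = (31 - 30)/(17 - 37) ≡ 1/21 mod 41. 21⁻¹ ≡ 2 (mod 41), so λ ≡ 2.
  x = λ² - 37 - 17 = 4 - 54 ≡ 32; y = λ·(37 - 32) - 30 ≡ 21. → (32, 21)
9P: (32, 21) + (17, 31). λ = (31 - 21)/(17 - 32) ≡ 10/26 mod 41. 26⁻¹ ≡ 30 (mod 41), so λ ≡ 13.
  x = λ² - 32 - 17 = 169 - 49 ≡ 38; y = λ·(32 - 38) - 21 ≡ 24. → (38, 24)
10P: (38, 24) + (17, 31). λ = (31 - 24)/(17 - 38) ≡ 7/20 mod 41. 20⁻¹ ≡ 39 (mod 41), so λ ≡ 27.
  x = λ² - 38 - 17 = 729 - 55 ≡ 18; y = λ·(38 - 18) - 24 ≡ 24. → (18, 24)
11P: (18, 24) + (17, 31). λ = (31 - 24)/(17 - 18) ≡ 7/40 mod 41. 40⁻¹ ≡ 40 (mod 41), so λ ≡ 34.
  x = λ² - 18 - 17 = 1156 - 35 ≡ 14; y = λ·(18 - 14) - 24 ≡ 30. → (14, 30)

(14, 30)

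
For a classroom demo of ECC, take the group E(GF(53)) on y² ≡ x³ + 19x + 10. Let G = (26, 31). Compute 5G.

Double-and-add on 5 = (101)₂. Start with G = (26, 31) for the leading 1-bit.
double: tangent at (26, 31): λ = (3·26² + 19)/(2·31) ≡ 33/9. 9⁻¹ ≡ 6 (mod 53) since 9·6 = 54 ≡ 1, so λ ≡ 33·6 ≡ 39.
  x = λ² - 26 - 26 = 1521 - 52 ≡ 38; y = λ·(26 - 38) - 31 ≡ 31. → (38, 31)
double: tangent at (38, 31): λ = (3·38² + 19)/(2·31) ≡ 5/9. 9⁻¹ ≡ 6 (mod 53) since 9·6 = 54 ≡ 1, so λ ≡ 5·6 ≡ 30.
  x = λ² - 38 - 38 = 900 - 76 ≡ 29; y = λ·(38 - 29) - 31 ≡ 27. → (29, 27)
add G: (29, 27) + (26, 31). λ = (31 - 27)/(26 - 29) ≡ 4/50 mod 53. 50⁻¹ ≡ 35 (mod 53) since 50·35 = 1750 ≡ 1, so λ ≡ 34.
  x = λ² - 29 - 26 = 1156 - 55 ≡ 41; y = λ·(29 - 41) - 27 ≡ 42. → (41, 42)

(41, 42)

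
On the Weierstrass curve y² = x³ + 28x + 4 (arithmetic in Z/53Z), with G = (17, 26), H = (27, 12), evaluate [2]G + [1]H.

First 2G:
Repeated addition: build up to 2G.
2G: tangent at (17, 26): λ = (3·17² + 28)/(2·26) ≡ 47/52. 52⁻¹ ≡ 52 (mod 53), so λ ≡ 47·52 ≡ 6.
  x = λ² - 17 - 17 = 36 - 34 ≡ 2; y = λ·(17 - 2) - 26 ≡ 11. → (2, 11)
2G = (2, 11).
Finally 2G + H:
(2, 11) + (27, 12). λ = (12 - 11)/(27 - 2) ≡ 1/25 mod 53. 25⁻¹ ≡ 17 (mod 53) since 25·17 = 425 ≡ 1, so λ ≡ 17.
  x = λ² - 2 - 27 = 289 - 29 ≡ 48; y = λ·(2 - 48) - 11 ≡ 2. → (48, 2)

(48, 2)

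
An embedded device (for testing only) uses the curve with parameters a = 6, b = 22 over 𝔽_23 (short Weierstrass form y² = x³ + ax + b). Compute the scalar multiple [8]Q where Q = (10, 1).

Double-and-add on 8 = (1000)₂. Start with Q = (10, 1) for the leading 1-bit.
double: tangent at (10, 1): λ = (3·10² + 6)/(2·1) ≡ 7/2. 2⁻¹ ≡ 12 (mod 23) since 2·12 = 24 ≡ 1, so λ ≡ 7·12 ≡ 15.
  x = λ² - 10 - 10 = 225 - 20 ≡ 21; y = λ·(10 - 21) - 1 ≡ 18. → (21, 18)
double: tangent at (21, 18): λ = (3·21² + 6)/(2·18) ≡ 18/13. 13⁻¹ ≡ 16 (mod 23) since 13·16 = 208 ≡ 1, so λ ≡ 18·16 ≡ 12.
  x = λ² - 21 - 21 = 144 - 42 ≡ 10; y = λ·(21 - 10) - 18 ≡ 22. → (10, 22)
double: tangent at (10, 22): λ = (3·10² + 6)/(2·22) ≡ 7/21. 21⁻¹ ≡ 11 (mod 23), so λ ≡ 7·11 ≡ 8.
  x = λ² - 10 - 10 = 64 - 20 ≡ 21; y = λ·(10 - 21) - 22 ≡ 5. → (21, 5)

(21, 5)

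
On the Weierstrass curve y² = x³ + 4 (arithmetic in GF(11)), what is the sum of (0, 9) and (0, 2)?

The two points share x = 0 and their y-coordinates satisfy 9 + 2 ≡ 0 (mod 11), so they are inverses. Their sum is 𝒪.

O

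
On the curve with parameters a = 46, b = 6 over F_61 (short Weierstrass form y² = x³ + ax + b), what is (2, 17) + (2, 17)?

(54, 45)

tangent at (2, 17): λ = (3·2² + 46)/(2·17) ≡ 58/34. 34⁻¹ ≡ 9 (mod 61), so λ ≡ 58·9 ≡ 34.
  x = λ² - 2 - 2 = 1156 - 4 ≡ 54; y = λ·(2 - 54) - 17 ≡ 45. → (54, 45)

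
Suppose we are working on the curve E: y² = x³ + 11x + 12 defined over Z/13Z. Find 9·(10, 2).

Write Q = (10, 2).
Double-and-add on 9 = (1001)₂. Start with Q = (10, 2) for the leading 1-bit.
double: tangent at (10, 2): λ = (3·10² + 11)/(2·2) ≡ 12/4. 4⁻¹ ≡ 10 (mod 13) since 4·10 = 40 ≡ 1, so λ ≡ 12·10 ≡ 3.
  x = λ² - 10 - 10 = 9 - 20 ≡ 2; y = λ·(10 - 2) - 2 ≡ 9. → (2, 9)
double: tangent at (2, 9): λ = (3·2² + 11)/(2·9) ≡ 10/5. 5⁻¹ ≡ 8 (mod 13) since 5·8 = 40 ≡ 1, so λ ≡ 10·8 ≡ 2.
  x = λ² - 2 - 2 = 4 - 4 ≡ 0; y = λ·(2 - 0) - 9 ≡ 8. → (0, 8)
double: tangent at (0, 8): λ = (3·0² + 11)/(2·8) ≡ 11/3. 3⁻¹ ≡ 9 (mod 13), so λ ≡ 11·9 ≡ 8.
  x = λ² - 0 - 0 = 64 - 0 ≡ 12; y = λ·(0 - 12) - 8 ≡ 0. → (12, 0)
add Q: (12, 0) + (10, 2). λ = (2 - 0)/(10 - 12) ≡ 2/11 mod 13. 11⁻¹ ≡ 6 (mod 13) since 11·6 = 66 ≡ 1, so λ ≡ 12.
  x = λ² - 12 - 10 = 144 - 22 ≡ 5; y = λ·(12 - 5) - 0 ≡ 6. → (5, 6)

(5, 6)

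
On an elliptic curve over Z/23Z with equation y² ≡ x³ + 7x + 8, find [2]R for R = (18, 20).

tangent at (18, 20): λ = (3·18² + 7)/(2·20) ≡ 13/17. 17⁻¹ ≡ 19 (mod 23), so λ ≡ 13·19 ≡ 17.
  x = λ² - 18 - 18 = 289 - 36 ≡ 0; y = λ·(18 - 0) - 20 ≡ 10. → (0, 10)

(0, 10)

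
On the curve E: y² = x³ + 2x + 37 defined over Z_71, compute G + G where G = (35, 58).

tangent at (35, 58): λ = (3·35² + 2)/(2·58) ≡ 56/45. 45⁻¹ ≡ 30 (mod 71), so λ ≡ 56·30 ≡ 47.
  x = λ² - 35 - 35 = 2209 - 70 ≡ 9; y = λ·(35 - 9) - 58 ≡ 28. → (9, 28)

(9, 28)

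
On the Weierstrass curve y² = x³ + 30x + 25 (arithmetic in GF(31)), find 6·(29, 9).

Write G = (29, 9).
Repeated addition: build up to 6G.
2G: tangent at (29, 9): λ = (3·29² + 30)/(2·9) ≡ 11/18. 18⁻¹ ≡ 19 (mod 31), so λ ≡ 11·19 ≡ 23.
  x = λ² - 29 - 29 = 529 - 58 ≡ 6; y = λ·(29 - 6) - 9 ≡ 24. → (6, 24)
3G: (6, 24) + (29, 9). λ = (9 - 24)/(29 - 6) ≡ 16/23 mod 31. 23⁻¹ ≡ 27 (mod 31), so λ ≡ 29.
  x = λ² - 6 - 29 = 841 - 35 ≡ 0; y = λ·(6 - 0) - 24 ≡ 26. → (0, 26)
4G: (0, 26) + (29, 9). λ = (9 - 26)/(29 - 0) ≡ 14/29 mod 31. 29⁻¹ ≡ 15 (mod 31), so λ ≡ 24.
  x = λ² - 0 - 29 = 576 - 29 ≡ 20; y = λ·(0 - 20) - 26 ≡ 21. → (20, 21)
5G: (20, 21) + (29, 9). λ = (9 - 21)/(29 - 20) ≡ 19/9 mod 31. 9⁻¹ ≡ 7 (mod 31) since 9·7 = 63 ≡ 1, so λ ≡ 9.
  x = λ² - 20 - 29 = 81 - 49 ≡ 1; y = λ·(20 - 1) - 21 ≡ 26. → (1, 26)
6G: (1, 26) + (29, 9). λ = (9 - 26)/(29 - 1) ≡ 14/28 mod 31. 28⁻¹ ≡ 10 (mod 31) since 28·10 = 280 ≡ 1, so λ ≡ 16.
  x = λ² - 1 - 29 = 256 - 30 ≡ 9; y = λ·(1 - 9) - 26 ≡ 1. → (9, 1)

(9, 1)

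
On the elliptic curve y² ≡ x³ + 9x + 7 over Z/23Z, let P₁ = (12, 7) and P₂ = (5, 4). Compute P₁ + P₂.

(9, 14)

(12, 7) + (5, 4). λ = (4 - 7)/(5 - 12) ≡ 20/16 mod 23. 16⁻¹ ≡ 13 (mod 23) since 16·13 = 208 ≡ 1, so λ ≡ 7.
  x = λ² - 12 - 5 = 49 - 17 ≡ 9; y = λ·(12 - 9) - 7 ≡ 14. → (9, 14)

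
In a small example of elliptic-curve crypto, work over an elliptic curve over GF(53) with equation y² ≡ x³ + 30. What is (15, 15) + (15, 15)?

tangent at (15, 15): λ = (3·15² + 0)/(2·15) ≡ 39/30. 30⁻¹ ≡ 23 (mod 53), so λ ≡ 39·23 ≡ 49.
  x = λ² - 15 - 15 = 2401 - 30 ≡ 39; y = λ·(15 - 39) - 15 ≡ 28. → (39, 28)

(39, 28)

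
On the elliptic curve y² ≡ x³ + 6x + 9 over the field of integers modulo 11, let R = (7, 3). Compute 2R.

tangent at (7, 3): λ = (3·7² + 6)/(2·3) ≡ 10/6. 6⁻¹ ≡ 2 (mod 11) since 6·2 = 12 ≡ 1, so λ ≡ 10·2 ≡ 9.
  x = λ² - 7 - 7 = 81 - 14 ≡ 1; y = λ·(7 - 1) - 3 ≡ 7. → (1, 7)

(1, 7)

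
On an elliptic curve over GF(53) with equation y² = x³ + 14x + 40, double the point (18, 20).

(24, 7)

tangent at (18, 20): λ = (3·18² + 14)/(2·20) ≡ 32/40. 40⁻¹ ≡ 4 (mod 53), so λ ≡ 32·4 ≡ 22.
  x = λ² - 18 - 18 = 484 - 36 ≡ 24; y = λ·(18 - 24) - 20 ≡ 7. → (24, 7)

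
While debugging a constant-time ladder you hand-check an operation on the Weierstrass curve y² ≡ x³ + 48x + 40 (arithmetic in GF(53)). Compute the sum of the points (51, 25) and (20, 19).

(51, 25) + (20, 19). λ = (19 - 25)/(20 - 51) ≡ 47/22 mod 53. 22⁻¹ ≡ 41 (mod 53) since 22·41 = 902 ≡ 1, so λ ≡ 19.
  x = λ² - 51 - 20 = 361 - 71 ≡ 25; y = λ·(51 - 25) - 25 ≡ 45. → (25, 45)

(25, 45)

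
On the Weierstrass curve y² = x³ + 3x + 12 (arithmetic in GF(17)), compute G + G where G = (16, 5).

tangent at (16, 5): λ = (3·16² + 3)/(2·5) ≡ 6/10. 10⁻¹ ≡ 12 (mod 17) since 10·12 = 120 ≡ 1, so λ ≡ 6·12 ≡ 4.
  x = λ² - 16 - 16 = 16 - 32 ≡ 1; y = λ·(16 - 1) - 5 ≡ 4. → (1, 4)

(1, 4)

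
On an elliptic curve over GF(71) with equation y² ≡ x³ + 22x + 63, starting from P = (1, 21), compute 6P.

(40, 64)

Double-and-add on 6 = (110)₂. Start with P = (1, 21) for the leading 1-bit.
double: tangent at (1, 21): λ = (3·1² + 22)/(2·21) ≡ 25/42. 42⁻¹ ≡ 22 (mod 71), so λ ≡ 25·22 ≡ 53.
  x = λ² - 1 - 1 = 2809 - 2 ≡ 38; y = λ·(1 - 38) - 21 ≡ 6. → (38, 6)
add P: (38, 6) + (1, 21). λ = (21 - 6)/(1 - 38) ≡ 15/34 mod 71. 34⁻¹ ≡ 23 (mod 71), so λ ≡ 61.
  x = λ² - 38 - 1 = 3721 - 39 ≡ 61; y = λ·(38 - 61) - 6 ≡ 11. → (61, 11)
double: tangent at (61, 11): λ = (3·61² + 22)/(2·11) ≡ 38/22. 22⁻¹ ≡ 42 (mod 71), so λ ≡ 38·42 ≡ 34.
  x = λ² - 61 - 61 = 1156 - 122 ≡ 40; y = λ·(61 - 40) - 11 ≡ 64. → (40, 64)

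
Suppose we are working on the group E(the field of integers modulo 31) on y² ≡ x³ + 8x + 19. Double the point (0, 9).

(9, 18)

tangent at (0, 9): λ = (3·0² + 8)/(2·9) ≡ 8/18. 18⁻¹ ≡ 19 (mod 31), so λ ≡ 8·19 ≡ 28.
  x = λ² - 0 - 0 = 784 - 0 ≡ 9; y = λ·(0 - 9) - 9 ≡ 18. → (9, 18)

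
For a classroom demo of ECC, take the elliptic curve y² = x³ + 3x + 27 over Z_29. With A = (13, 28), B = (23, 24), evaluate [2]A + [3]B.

(27, 10)

First 2A:
Repeated addition: build up to 2A.
2A: tangent at (13, 28): λ = (3·13² + 3)/(2·28) ≡ 17/27. 27⁻¹ ≡ 14 (mod 29) since 27·14 = 378 ≡ 1, so λ ≡ 17·14 ≡ 6.
  x = λ² - 13 - 13 = 36 - 26 ≡ 10; y = λ·(13 - 10) - 28 ≡ 19. → (10, 19)
2A = (10, 19).
Next 3B:
Repeated addition: build up to 3B.
2B: tangent at (23, 24): λ = (3·23² + 3)/(2·24) ≡ 24/19. 19⁻¹ ≡ 26 (mod 29) since 19·26 = 494 ≡ 1, so λ ≡ 24·26 ≡ 15.
  x = λ² - 23 - 23 = 225 - 46 ≡ 5; y = λ·(23 - 5) - 24 ≡ 14. → (5, 14)
3B: (5, 14) + (23, 24). λ = (24 - 14)/(23 - 5) ≡ 10/18 mod 29. 18⁻¹ ≡ 21 (mod 29) since 18·21 = 378 ≡ 1, so λ ≡ 7.
  x = λ² - 5 - 23 = 49 - 28 ≡ 21; y = λ·(5 - 21) - 14 ≡ 19. → (21, 19)
3B = (21, 19).
Finally 2A + 3B:
(10, 19) + (21, 19). λ = (19 - 19)/(21 - 10) ≡ 0/11 mod 29. 11⁻¹ ≡ 8 (mod 29) since 11·8 = 88 ≡ 1, so λ ≡ 0.
  x = λ² - 10 - 21 = 0 - 31 ≡ 27; y = λ·(10 - 27) - 19 ≡ 10. → (27, 10)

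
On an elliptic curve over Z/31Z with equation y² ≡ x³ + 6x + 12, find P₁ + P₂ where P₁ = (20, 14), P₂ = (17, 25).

(4, 10)

(20, 14) + (17, 25). λ = (25 - 14)/(17 - 20) ≡ 11/28 mod 31. 28⁻¹ ≡ 10 (mod 31) since 28·10 = 280 ≡ 1, so λ ≡ 17.
  x = λ² - 20 - 17 = 289 - 37 ≡ 4; y = λ·(20 - 4) - 14 ≡ 10. → (4, 10)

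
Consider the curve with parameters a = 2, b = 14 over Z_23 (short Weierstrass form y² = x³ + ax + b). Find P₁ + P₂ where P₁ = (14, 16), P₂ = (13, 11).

(21, 18)

(14, 16) + (13, 11). λ = (11 - 16)/(13 - 14) ≡ 18/22 mod 23. 22⁻¹ ≡ 22 (mod 23) since 22·22 = 484 ≡ 1, so λ ≡ 5.
  x = λ² - 14 - 13 = 25 - 27 ≡ 21; y = λ·(14 - 21) - 16 ≡ 18. → (21, 18)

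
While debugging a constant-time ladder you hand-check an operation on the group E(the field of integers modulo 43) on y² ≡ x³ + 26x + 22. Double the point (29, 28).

tangent at (29, 28): λ = (3·29² + 26)/(2·28) ≡ 12/13. 13⁻¹ ≡ 10 (mod 43) since 13·10 = 130 ≡ 1, so λ ≡ 12·10 ≡ 34.
  x = λ² - 29 - 29 = 1156 - 58 ≡ 23; y = λ·(29 - 23) - 28 ≡ 4. → (23, 4)

(23, 4)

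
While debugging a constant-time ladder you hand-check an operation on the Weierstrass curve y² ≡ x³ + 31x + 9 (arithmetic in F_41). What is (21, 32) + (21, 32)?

tangent at (21, 32): λ = (3·21² + 31)/(2·32) ≡ 1/23. 23⁻¹ ≡ 25 (mod 41) since 23·25 = 575 ≡ 1, so λ ≡ 1·25 ≡ 25.
  x = λ² - 21 - 21 = 625 - 42 ≡ 9; y = λ·(21 - 9) - 32 ≡ 22. → (9, 22)

(9, 22)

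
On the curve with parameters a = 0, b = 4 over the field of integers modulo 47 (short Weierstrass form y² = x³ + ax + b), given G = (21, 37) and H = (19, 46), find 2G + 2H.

(6, 28)

First 2G:
Repeated addition: build up to 2G.
2G: tangent at (21, 37): λ = (3·21² + 0)/(2·37) ≡ 7/27. 27⁻¹ ≡ 7 (mod 47) since 27·7 = 189 ≡ 1, so λ ≡ 7·7 ≡ 2.
  x = λ² - 21 - 21 = 4 - 42 ≡ 9; y = λ·(21 - 9) - 37 ≡ 34. → (9, 34)
2G = (9, 34).
Next 2H:
Repeated addition: build up to 2H.
2H: tangent at (19, 46): λ = (3·19² + 0)/(2·46) ≡ 2/45. 45⁻¹ ≡ 23 (mod 47), so λ ≡ 2·23 ≡ 46.
  x = λ² - 19 - 19 = 2116 - 38 ≡ 10; y = λ·(19 - 10) - 46 ≡ 39. → (10, 39)
2H = (10, 39).
Finally 2G + 2H:
(9, 34) + (10, 39). λ = (39 - 34)/(10 - 9) ≡ 5/1 mod 47. 1⁻¹ ≡ 1 (mod 47), so λ ≡ 5.
  x = λ² - 9 - 10 = 25 - 19 ≡ 6; y = λ·(9 - 6) - 34 ≡ 28. → (6, 28)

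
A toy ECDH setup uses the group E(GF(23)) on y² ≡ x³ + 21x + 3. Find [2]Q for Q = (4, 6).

(15, 17)

tangent at (4, 6): λ = (3·4² + 21)/(2·6) ≡ 0/12. 12⁻¹ ≡ 2 (mod 23), so λ ≡ 0·2 ≡ 0.
  x = λ² - 4 - 4 = 0 - 8 ≡ 15; y = λ·(4 - 15) - 6 ≡ 17. → (15, 17)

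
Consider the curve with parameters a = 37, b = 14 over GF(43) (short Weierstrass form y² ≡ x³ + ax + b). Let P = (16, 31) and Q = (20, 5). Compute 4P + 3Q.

First 4P:
Double-and-add on 4 = (100)₂. Start with P = (16, 31) for the leading 1-bit.
double: tangent at (16, 31): λ = (3·16² + 37)/(2·31) ≡ 31/19. 19⁻¹ ≡ 34 (mod 43), so λ ≡ 31·34 ≡ 22.
  x = λ² - 16 - 16 = 484 - 32 ≡ 22; y = λ·(16 - 22) - 31 ≡ 9. → (22, 9)
double: tangent at (22, 9): λ = (3·22² + 37)/(2·9) ≡ 27/18. 18⁻¹ ≡ 12 (mod 43), so λ ≡ 27·12 ≡ 23.
  x = λ² - 22 - 22 = 529 - 44 ≡ 12; y = λ·(22 - 12) - 9 ≡ 6. → (12, 6)
4P = (12, 6).
Next 3Q:
Repeated addition: build up to 3Q.
2Q: tangent at (20, 5): λ = (3·20² + 37)/(2·5) ≡ 33/10. 10⁻¹ ≡ 13 (mod 43), so λ ≡ 33·13 ≡ 42.
  x = λ² - 20 - 20 = 1764 - 40 ≡ 4; y = λ·(20 - 4) - 5 ≡ 22. → (4, 22)
3Q: (4, 22) + (20, 5). λ = (5 - 22)/(20 - 4) ≡ 26/16 mod 43. 16⁻¹ ≡ 35 (mod 43), so λ ≡ 7.
  x = λ² - 4 - 20 = 49 - 24 ≡ 25; y = λ·(4 - 25) - 22 ≡ 3. → (25, 3)
3Q = (25, 3).
Finally 4P + 3Q:
(12, 6) + (25, 3). λ = (3 - 6)/(25 - 12) ≡ 40/13 mod 43. 13⁻¹ ≡ 10 (mod 43) since 13·10 = 130 ≡ 1, so λ ≡ 13.
  x = λ² - 12 - 25 = 169 - 37 ≡ 3; y = λ·(12 - 3) - 6 ≡ 25. → (3, 25)

(3, 25)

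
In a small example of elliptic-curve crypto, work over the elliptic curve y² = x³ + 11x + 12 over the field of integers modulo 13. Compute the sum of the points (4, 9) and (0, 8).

(4, 9) + (0, 8). λ = (8 - 9)/(0 - 4) ≡ 12/9 mod 13. 9⁻¹ ≡ 3 (mod 13), so λ ≡ 10.
  x = λ² - 4 - 0 = 100 - 4 ≡ 5; y = λ·(4 - 5) - 9 ≡ 7. → (5, 7)

(5, 7)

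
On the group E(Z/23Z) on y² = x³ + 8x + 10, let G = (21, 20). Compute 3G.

Repeated addition: build up to 3G.
2G: tangent at (21, 20): λ = (3·21² + 8)/(2·20) ≡ 20/17. 17⁻¹ ≡ 19 (mod 23), so λ ≡ 20·19 ≡ 12.
  x = λ² - 21 - 21 = 144 - 42 ≡ 10; y = λ·(21 - 10) - 20 ≡ 20. → (10, 20)
3G: (10, 20) + (21, 20). λ = (20 - 20)/(21 - 10) ≡ 0/11 mod 23. 11⁻¹ ≡ 21 (mod 23) since 11·21 = 231 ≡ 1, so λ ≡ 0.
  x = λ² - 10 - 21 = 0 - 31 ≡ 15; y = λ·(10 - 15) - 20 ≡ 3. → (15, 3)

(15, 3)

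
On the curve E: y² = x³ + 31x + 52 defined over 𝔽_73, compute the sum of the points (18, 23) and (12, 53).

(18, 23) + (12, 53). λ = (53 - 23)/(12 - 18) ≡ 30/67 mod 73. 67⁻¹ ≡ 12 (mod 73), so λ ≡ 68.
  x = λ² - 18 - 12 = 4624 - 30 ≡ 68; y = λ·(18 - 68) - 23 ≡ 8. → (68, 8)

(68, 8)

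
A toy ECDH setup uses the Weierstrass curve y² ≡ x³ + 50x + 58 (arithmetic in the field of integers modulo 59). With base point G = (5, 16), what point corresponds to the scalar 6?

(37, 46)

Repeated addition: build up to 6G.
2G: tangent at (5, 16): λ = (3·5² + 50)/(2·16) ≡ 7/32. 32⁻¹ ≡ 24 (mod 59) since 32·24 = 768 ≡ 1, so λ ≡ 7·24 ≡ 50.
  x = λ² - 5 - 5 = 2500 - 10 ≡ 12; y = λ·(5 - 12) - 16 ≡ 47. → (12, 47)
3G: (12, 47) + (5, 16). λ = (16 - 47)/(5 - 12) ≡ 28/52 mod 59. 52⁻¹ ≡ 42 (mod 59), so λ ≡ 55.
  x = λ² - 12 - 5 = 3025 - 17 ≡ 58; y = λ·(12 - 58) - 47 ≡ 19. → (58, 19)
4G: (58, 19) + (5, 16). λ = (16 - 19)/(5 - 58) ≡ 56/6 mod 59. 6⁻¹ ≡ 10 (mod 59), so λ ≡ 29.
  x = λ² - 58 - 5 = 841 - 63 ≡ 11; y = λ·(58 - 11) - 19 ≡ 46. → (11, 46)
5G: (11, 46) + (5, 16). λ = (16 - 46)/(5 - 11) ≡ 29/53 mod 59. 53⁻¹ ≡ 49 (mod 59), so λ ≡ 5.
  x = λ² - 11 - 5 = 25 - 16 ≡ 9; y = λ·(11 - 9) - 46 ≡ 23. → (9, 23)
6G: (9, 23) + (5, 16). λ = (16 - 23)/(5 - 9) ≡ 52/55 mod 59. 55⁻¹ ≡ 44 (mod 59) since 55·44 = 2420 ≡ 1, so λ ≡ 46.
  x = λ² - 9 - 5 = 2116 - 14 ≡ 37; y = λ·(9 - 37) - 23 ≡ 46. → (37, 46)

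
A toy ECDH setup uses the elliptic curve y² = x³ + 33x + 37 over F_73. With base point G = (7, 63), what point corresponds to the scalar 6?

(17, 67)

Repeated addition: build up to 6G.
2G: tangent at (7, 63): λ = (3·7² + 33)/(2·63) ≡ 34/53. 53⁻¹ ≡ 62 (mod 73), so λ ≡ 34·62 ≡ 64.
  x = λ² - 7 - 7 = 4096 - 14 ≡ 67; y = λ·(7 - 67) - 63 ≡ 39. → (67, 39)
3G: (67, 39) + (7, 63). λ = (63 - 39)/(7 - 67) ≡ 24/13 mod 73. 13⁻¹ ≡ 45 (mod 73), so λ ≡ 58.
  x = λ² - 67 - 7 = 3364 - 74 ≡ 5; y = λ·(67 - 5) - 39 ≡ 53. → (5, 53)
4G: (5, 53) + (7, 63). λ = (63 - 53)/(7 - 5) ≡ 10/2 mod 73. 2⁻¹ ≡ 37 (mod 73) since 2·37 = 74 ≡ 1, so λ ≡ 5.
  x = λ² - 5 - 7 = 25 - 12 ≡ 13; y = λ·(5 - 13) - 53 ≡ 53. → (13, 53)
5G: (13, 53) + (7, 63). λ = (63 - 53)/(7 - 13) ≡ 10/67 mod 73. 67⁻¹ ≡ 12 (mod 73) since 67·12 = 804 ≡ 1, so λ ≡ 47.
  x = λ² - 13 - 7 = 2209 - 20 ≡ 72; y = λ·(13 - 72) - 53 ≡ 21. → (72, 21)
6G: (72, 21) + (7, 63). λ = (63 - 21)/(7 - 72) ≡ 42/8 mod 73. 8⁻¹ ≡ 64 (mod 73), so λ ≡ 60.
  x = λ² - 72 - 7 = 3600 - 79 ≡ 17; y = λ·(72 - 17) - 21 ≡ 67. → (17, 67)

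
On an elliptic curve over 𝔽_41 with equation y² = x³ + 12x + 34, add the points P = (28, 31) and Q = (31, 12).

(13, 38)

(28, 31) + (31, 12). λ = (12 - 31)/(31 - 28) ≡ 22/3 mod 41. 3⁻¹ ≡ 14 (mod 41) since 3·14 = 42 ≡ 1, so λ ≡ 21.
  x = λ² - 28 - 31 = 441 - 59 ≡ 13; y = λ·(28 - 13) - 31 ≡ 38. → (13, 38)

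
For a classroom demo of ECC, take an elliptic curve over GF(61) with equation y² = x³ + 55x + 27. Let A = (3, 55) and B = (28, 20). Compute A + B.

(3, 55) + (28, 20). λ = (20 - 55)/(28 - 3) ≡ 26/25 mod 61. 25⁻¹ ≡ 22 (mod 61), so λ ≡ 23.
  x = λ² - 3 - 28 = 529 - 31 ≡ 10; y = λ·(3 - 10) - 55 ≡ 28. → (10, 28)

(10, 28)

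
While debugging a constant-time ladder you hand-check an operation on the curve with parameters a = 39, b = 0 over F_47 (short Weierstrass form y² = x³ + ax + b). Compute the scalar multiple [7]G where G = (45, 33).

(13, 42)

Repeated addition: build up to 7G.
2G: tangent at (45, 33): λ = (3·45² + 39)/(2·33) ≡ 4/19. 19⁻¹ ≡ 5 (mod 47) since 19·5 = 95 ≡ 1, so λ ≡ 4·5 ≡ 20.
  x = λ² - 45 - 45 = 400 - 90 ≡ 28; y = λ·(45 - 28) - 33 ≡ 25. → (28, 25)
3G: (28, 25) + (45, 33). λ = (33 - 25)/(45 - 28) ≡ 8/17 mod 47. 17⁻¹ ≡ 36 (mod 47), so λ ≡ 6.
  x = λ² - 28 - 45 = 36 - 73 ≡ 10; y = λ·(28 - 10) - 25 ≡ 36. → (10, 36)
4G: (10, 36) + (45, 33). λ = (33 - 36)/(45 - 10) ≡ 44/35 mod 47. 35⁻¹ ≡ 43 (mod 47), so λ ≡ 12.
  x = λ² - 10 - 45 = 144 - 55 ≡ 42; y = λ·(10 - 42) - 36 ≡ 3. → (42, 3)
5G: (42, 3) + (45, 33). λ = (33 - 3)/(45 - 42) ≡ 30/3 mod 47. 3⁻¹ ≡ 16 (mod 47), so λ ≡ 10.
  x = λ² - 42 - 45 = 100 - 87 ≡ 13; y = λ·(42 - 13) - 3 ≡ 5. → (13, 5)
6G: (13, 5) + (45, 33). λ = (33 - 5)/(45 - 13) ≡ 28/32 mod 47. 32⁻¹ ≡ 25 (mod 47), so λ ≡ 42.
  x = λ² - 13 - 45 = 1764 - 58 ≡ 14; y = λ·(13 - 14) - 5 ≡ 0. → (14, 0)
7G: (14, 0) + (45, 33). λ = (33 - 0)/(45 - 14) ≡ 33/31 mod 47. 31⁻¹ ≡ 44 (mod 47), so λ ≡ 42.
  x = λ² - 14 - 45 = 1764 - 59 ≡ 13; y = λ·(14 - 13) - 0 ≡ 42. → (13, 42)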